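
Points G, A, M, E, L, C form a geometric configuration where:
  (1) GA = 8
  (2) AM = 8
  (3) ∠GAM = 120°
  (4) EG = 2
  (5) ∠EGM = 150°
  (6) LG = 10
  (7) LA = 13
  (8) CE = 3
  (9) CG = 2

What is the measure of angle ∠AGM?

Step 1: By the law of cosines on triangle GAM: GM² = 8² + 8² − 2·8·8·cos(120°) = 192, so GM = 8·√3.
Step 2: By the inverse law of cosines on triangle AGM: cos(∠AGM) = (8² + (8·√3)² − 8²) / (2·8·8·√3) = 192/221.7 = 0.866, so ∠AGM = 30°.

Therefore, the measure of angle ∠AGM = 30°.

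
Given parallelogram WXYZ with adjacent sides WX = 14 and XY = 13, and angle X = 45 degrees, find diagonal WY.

Law of cosines: d^2 = 14^2 + 13^2 - 2(14)(13)cos(45°) = 365 - 182*sqrt(2), so d = sqrt(365 - 182*sqrt(2)).

sqrt(365 - 182*sqrt(2))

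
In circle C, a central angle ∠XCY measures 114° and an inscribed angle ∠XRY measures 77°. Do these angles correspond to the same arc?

By the inscribed angle theorem, the inscribed angle for a central angle of 114° should be 114° / 2 = 57°.
The given inscribed angle is 77°, which does not equal 57°.
Therefore, no, they do not correspond to the same arc.

No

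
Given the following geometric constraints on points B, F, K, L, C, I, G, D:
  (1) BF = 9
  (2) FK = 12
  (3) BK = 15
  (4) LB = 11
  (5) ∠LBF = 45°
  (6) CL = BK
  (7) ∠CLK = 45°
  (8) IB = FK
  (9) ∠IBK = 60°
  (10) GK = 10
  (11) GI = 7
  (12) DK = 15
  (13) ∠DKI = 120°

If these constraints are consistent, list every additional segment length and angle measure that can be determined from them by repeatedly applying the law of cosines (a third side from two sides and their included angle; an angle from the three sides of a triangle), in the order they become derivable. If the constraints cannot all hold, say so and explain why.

The constraints are consistent. Derivable facts, in order:
After 1 step:
- FL ≈ 7.87
- KI = 3·√21
- ∠BFK = 90°
- ∠BKF = 36.87°
- ∠FBK = 53.13°
After 2 steps:
- ID ≈ 24.9
- ∠BFL = 81.07°
- ∠BIK = 70.89°
- ∠BKI = 49.11°
- ∠BLF = 53.93°
- ∠GIK = 44.19°
- ∠GKI = 29.21°
- ∠IGK = 106.6°
After 3 steps:
- ∠DIK = 31.44°
- ∠IDK = 28.56°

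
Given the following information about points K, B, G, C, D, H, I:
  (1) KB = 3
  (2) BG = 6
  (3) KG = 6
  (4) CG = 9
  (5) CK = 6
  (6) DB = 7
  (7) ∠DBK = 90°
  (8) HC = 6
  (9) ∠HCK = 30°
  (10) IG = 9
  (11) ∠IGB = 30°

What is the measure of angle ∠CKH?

Step 1: By the law of cosines on triangle KCH: KH² = 6² + 6² − 2·6·6·cos(30°) = 9.65, so KH ≈ 3.11.
Step 2: By the inverse law of cosines on triangle CKH: cos(∠CKH) = (6² + 3.11² − 6²) / (2·6·3.11) = 9.65/37.27 = 0.2588, so ∠CKH = 75°.

Therefore, the measure of angle ∠CKH = 75°.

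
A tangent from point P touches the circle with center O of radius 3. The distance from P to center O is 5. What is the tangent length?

tangent = √(d² - r²) = √(5² - 3²) = √(25 - 9) = √16 = 4

4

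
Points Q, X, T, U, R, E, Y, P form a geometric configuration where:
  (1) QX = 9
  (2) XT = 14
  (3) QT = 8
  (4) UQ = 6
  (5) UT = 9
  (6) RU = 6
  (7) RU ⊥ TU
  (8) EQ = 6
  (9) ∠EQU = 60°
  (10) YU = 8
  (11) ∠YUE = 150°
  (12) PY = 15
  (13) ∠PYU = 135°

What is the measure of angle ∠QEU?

Step 1: By the law of cosines on triangle EQU: EU² = 6² + 6² − 2·6·6·cos(60°) = 36, so EU = 6.
Step 2: By the inverse law of cosines on triangle QEU: cos(∠QEU) = (6² + 6² − 6²) / (2·6·6) = 36/72 = 0.5, so ∠QEU = 60°.

Therefore, the measure of angle ∠QEU = 60°.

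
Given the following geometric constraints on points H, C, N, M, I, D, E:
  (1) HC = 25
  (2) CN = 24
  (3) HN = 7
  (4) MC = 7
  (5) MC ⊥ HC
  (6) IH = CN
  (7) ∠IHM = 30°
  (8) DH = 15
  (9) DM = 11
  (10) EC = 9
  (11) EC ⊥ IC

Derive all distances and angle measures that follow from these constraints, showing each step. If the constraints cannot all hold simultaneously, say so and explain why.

The constraints are consistent.

From the given relations:
  IH = CN = 24

Step 1: From HC = 25, CM = 7, and ∠HCM = 90°, by the law of cosines:
  HM² = HC² + CM² - 2·HC·CM·cos(90°) = 625 + 49 - 0 = 674
  HM ≈ 25.96

Step 2: From HC = 25, HN = 7, CN = 24, by the inverse law of cosines:
  cos(∠CHN) = (HC² + HN² - CN²) / (2·HC·HN)
  ∠CHN = 73.74°

Step 3: From CH = 25, CN = 24, HN = 7, by the inverse law of cosines:
  cos(∠HCN) = (CH² + CN² - HN²) / (2·CH·CN)
  ∠HCN = 16.26°

Step 4: From NC = 24, NH = 7, CH = 25, by the inverse law of cosines:
  cos(∠CNH) = (NC² + NH² - CH²) / (2·NC·NH)
  ∠CNH = 90°

Step 5: From MH = 25.96, HI = 24, and ∠MHI = 30°, by the law of cosines:
  MI² = MH² + HI² - 2·MH·HI·cos(30°) = 674 + 576 - 1079 = 170.8
  MI ≈ 13.07

Step 6: From HC = 25, HM = 25.96, CM = 7, by the inverse law of cosines:
  cos(∠CHM) = (HC² + HM² - CM²) / (2·HC·HM)
  ∠CHM = 15.64°

Step 7: From HD = 15, HM = 25.96, DM = 11, by the inverse law of cosines:
  cos(∠DHM) = (HD² + HM² - DM²) / (2·HD·HM)
  ∠DHM = 2.67°

Step 8: From MC = 7, MH = 25.96, CH = 25, by the inverse law of cosines:
  cos(∠CMH) = (MC² + MH² - CH²) / (2·MC·MH)
  ∠CMH = 74.36°

Step 9: From MD = 11, MH = 25.96, DH = 15, by the inverse law of cosines:
  cos(∠DMH) = (MD² + MH² - DH²) / (2·MD·MH)
  ∠DMH = 3.64°

Step 10: From DH = 15, DM = 11, HM = 25.96, by the inverse law of cosines:
  cos(∠HDM) = (DH² + DM² - HM²) / (2·DH·DM)
  ∠HDM = 173.69°

Step 11: From MH = 25.96, MI = 13.07, HI = 24, by the inverse law of cosines:
  cos(∠HMI) = (MH² + MI² - HI²) / (2·MH·MI)
  ∠HMI = 66.66°

Step 12: From IH = 24, IM = 13.07, HM = 25.96, by the inverse law of cosines:
  cos(∠HIM) = (IH² + IM² - HM²) / (2·IH·IM)
  ∠HIM = 83.34°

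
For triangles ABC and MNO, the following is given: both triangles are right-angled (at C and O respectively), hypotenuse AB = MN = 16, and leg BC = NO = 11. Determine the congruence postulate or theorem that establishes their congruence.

The given information matches HL: The hypotenuse and one leg of two right triangles are equal (Hypotenuse-Leg).

HL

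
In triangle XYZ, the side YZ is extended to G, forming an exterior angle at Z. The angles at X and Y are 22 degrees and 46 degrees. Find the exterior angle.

By the exterior angle theorem, an exterior angle of a triangle equals the sum of the two remote interior angles.
Exterior angle = angle X + angle Y
Exterior angle = 22 + 46 = 68 degrees

68 degrees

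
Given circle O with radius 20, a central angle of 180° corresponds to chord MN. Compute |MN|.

Chord length = 2r sin(θ/2)
= 2 × 20 × sin(180°/2)
= 2 × 20 × sin(90°)
= 40

40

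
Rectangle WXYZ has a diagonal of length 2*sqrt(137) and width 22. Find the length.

The diagonal of a rectangle forms a right triangle with the two sides.
Rearranging the Pythagorean theorem: missing side = sqrt(d^2 - known^2).
= sqrt(548 - 484) = sqrt(64) = 8.

8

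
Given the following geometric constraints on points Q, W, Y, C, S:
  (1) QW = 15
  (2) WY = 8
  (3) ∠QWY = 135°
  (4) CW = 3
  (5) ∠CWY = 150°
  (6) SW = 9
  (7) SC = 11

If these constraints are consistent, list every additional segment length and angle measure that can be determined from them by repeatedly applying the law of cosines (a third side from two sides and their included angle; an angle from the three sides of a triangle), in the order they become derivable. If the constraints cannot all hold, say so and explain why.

The constraints are consistent. Derivable facts, in order:
After 1 step:
- QY ≈ 21.42
- YC ≈ 10.7
- ∠CSW = 12.9°
- ∠CWS = 125.03°
- ∠SCW = 42.06°
After 2 steps:
- ∠CYW = 8.06°
- ∠QYW = 29.69°
- ∠WCY = 21.94°
- ∠WQY = 15.31°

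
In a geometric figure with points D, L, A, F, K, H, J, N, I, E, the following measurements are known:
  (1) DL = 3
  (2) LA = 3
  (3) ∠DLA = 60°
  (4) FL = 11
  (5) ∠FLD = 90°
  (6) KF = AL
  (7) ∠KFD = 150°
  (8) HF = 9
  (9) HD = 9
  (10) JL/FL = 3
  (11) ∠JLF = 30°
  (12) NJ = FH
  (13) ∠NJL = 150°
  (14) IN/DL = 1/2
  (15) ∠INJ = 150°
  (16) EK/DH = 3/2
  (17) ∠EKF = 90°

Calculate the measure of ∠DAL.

Step 1: By the law of cosines on triangle ALD: AD² = 3² + 3² − 2·3·3·cos(60°) = 9, so AD = 3.
Step 2: By the inverse law of cosines on triangle DAL: cos(∠DAL) = (3² + 3² − 3²) / (2·3·3) = 9/18 = 0.5, so ∠DAL = 60°.

Therefore, the measure of angle ∠DAL = 60°.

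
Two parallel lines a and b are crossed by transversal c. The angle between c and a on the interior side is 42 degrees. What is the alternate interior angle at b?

Alternate interior angles are equal: 42 degrees.

42 degrees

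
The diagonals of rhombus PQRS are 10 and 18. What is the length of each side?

In a rhombus, the diagonals bisect each other perpendicularly, creating four congruent right triangles.
Each triangle has legs 5 (half of 10) and 9 (half of 18).
The hypotenuse of each right triangle is a side of the rhombus:
side = sqrt(5^2 + 9^2) = sqrt(106)

sqrt(106)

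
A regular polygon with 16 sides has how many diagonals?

The number of diagonals in an n-gon is n(n - 3)/2.
For n = 16: 16(16 - 3)/2 = 16 × 13 / 2 = 104.

104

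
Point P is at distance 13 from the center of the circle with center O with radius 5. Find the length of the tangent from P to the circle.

The tangent, radius, and line from the external point to the center form a right triangle.
The right angle is where the tangent meets the radius.
By the Pythagorean theorem: tangent² + 5² = 13²
tangent² = 169 - 25 = 144
tangent = 12

12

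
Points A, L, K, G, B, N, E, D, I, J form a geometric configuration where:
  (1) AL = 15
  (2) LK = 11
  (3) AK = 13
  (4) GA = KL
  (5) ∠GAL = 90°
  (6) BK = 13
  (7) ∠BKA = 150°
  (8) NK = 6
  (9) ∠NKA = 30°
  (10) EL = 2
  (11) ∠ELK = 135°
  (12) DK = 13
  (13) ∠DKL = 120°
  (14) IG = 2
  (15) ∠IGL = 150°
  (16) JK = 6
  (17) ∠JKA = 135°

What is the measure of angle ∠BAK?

Step 1: By the law of cosines on triangle AKB: AB² = 13² + 13² − 2·13·13·cos(150°) = 630.72, so AB ≈ 25.11.
Step 2: By the inverse law of cosines on triangle BAK: cos(∠BAK) = (25.11² + 13² − 13²) / (2·25.11·13) = 630.72/652.97 = 0.9659, so ∠BAK = 15°.

Therefore, the measure of angle ∠BAK = 15°.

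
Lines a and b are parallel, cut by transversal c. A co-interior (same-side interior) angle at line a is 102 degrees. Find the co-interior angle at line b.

Co-interior angles (same-side interior) formed by parallel lines and a transversal are supplementary (sum to 180 degrees).
The given angle is 102 degrees.
The co-interior angle = 180 - 102 = 78 degrees.

78 degrees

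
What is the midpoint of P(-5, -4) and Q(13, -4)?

The midpoint is the average of the coordinates:
x: (-5 + 13)/2 = 4
y: (-4 + -4)/2 = -4
Midpoint = (4, -4)

(4, -4)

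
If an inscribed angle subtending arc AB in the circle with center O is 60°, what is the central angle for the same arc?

The inscribed angle theorem states that a central angle is always twice any inscribed angle that subtends the same arc.
Since the inscribed angle is 60°, the central angle = 2 × 60° = 120°.

120°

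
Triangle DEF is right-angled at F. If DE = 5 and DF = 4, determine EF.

By the Pythagorean theorem: EF^2 = DE^2 - DF^2
EF^2 = 5^2 - 4^2 = 25 - 16 = 9
EF = sqrt(9) = 3

3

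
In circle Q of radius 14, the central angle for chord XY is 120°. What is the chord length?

Drop a perpendicular from the center to the chord, bisecting both the chord and the central angle.
Each half-chord = r sin(θ/2) = 14 sin(60°).
The full chord = 2 × 14 × sin(60°) = 14*sqrt(3).

14*sqrt(3)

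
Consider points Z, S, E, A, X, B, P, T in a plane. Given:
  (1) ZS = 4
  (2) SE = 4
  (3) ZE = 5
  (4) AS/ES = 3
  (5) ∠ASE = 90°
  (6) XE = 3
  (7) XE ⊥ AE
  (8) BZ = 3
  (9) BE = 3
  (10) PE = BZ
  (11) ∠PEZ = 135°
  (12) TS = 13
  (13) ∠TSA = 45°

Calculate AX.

From the given relations: AS = 3·ES = 3·4 = 12.
Step 1: By the law of cosines on triangle ESA: EA² = 4² + 12² − 2·4·12·cos(90°) = 160, so EA = 4·√10.
Step 2: By the law of cosines on triangle AEX: AX² = (4·√10)² + 3² − 2·4·√10·3·cos(90°) = 169, so AX = 13.

Therefore, the length of AX = 13.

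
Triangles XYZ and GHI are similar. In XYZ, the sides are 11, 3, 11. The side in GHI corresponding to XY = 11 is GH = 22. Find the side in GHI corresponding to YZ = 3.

Since the triangles are similar, the ratio of corresponding sides is constant.
Scale factor k = GH / XY = 22 / 11 = 2
HI = k * YZ = 2 * 3 = 6

6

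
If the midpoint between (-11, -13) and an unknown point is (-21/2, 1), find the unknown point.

Using the midpoint formula: M = ((x1 + x2)/2, (y1 + y2)/2)
We know M = (-21/2, 1) and S = (-11, -13)
For x: -21/2 = (-11 + x2)/2, so x2 = 2*-21/2 - -11 = -10
For y: 1 = (-13 + y2)/2, so y2 = 2*1 - -13 = 15
R = (-10, 15)

(-10, 15)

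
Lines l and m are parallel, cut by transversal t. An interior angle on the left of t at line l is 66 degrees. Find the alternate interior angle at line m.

Alternate interior angles lie on opposite sides of the transversal, between the parallel lines.
By the alternate interior angle theorem, they are equal: 66 degrees.

66 degrees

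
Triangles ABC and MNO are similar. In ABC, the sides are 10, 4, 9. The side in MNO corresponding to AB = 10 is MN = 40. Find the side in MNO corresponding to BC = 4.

k = 40/10 = 4. NO = 4 * 4 = 16.

16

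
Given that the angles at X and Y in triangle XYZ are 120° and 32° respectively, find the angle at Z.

angle Z = 180 - 120 - 32 = 28 degrees.

28 degrees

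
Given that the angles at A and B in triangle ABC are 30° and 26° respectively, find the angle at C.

By the triangle angle sum property, the three interior angles of any triangle add up to 180°.
We know angle A = 30° and angle B = 26°, so their sum is 56°.
Therefore angle C = 180° - 56° = 124°.

124 degrees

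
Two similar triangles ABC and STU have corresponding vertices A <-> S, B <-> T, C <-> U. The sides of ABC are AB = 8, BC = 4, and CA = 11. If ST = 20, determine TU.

k = 20/8 = 5/2. TU = 5/2 * 4 = 10.

10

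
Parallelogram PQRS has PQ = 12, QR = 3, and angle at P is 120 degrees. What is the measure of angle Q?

Consecutive angles are supplementary: angle Q = 180 - 120 = 60 degrees.

60 degrees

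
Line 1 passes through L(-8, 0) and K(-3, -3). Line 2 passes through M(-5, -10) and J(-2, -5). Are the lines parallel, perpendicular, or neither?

Slope of line 1: m1 = (-3 - 0)/(-3 - -8) = -3/5 = -3/5
Slope of line 2: m2 = (-5 - -10)/(-2 - -5) = 5/3 = 5/3
m1 * m2 = -1, so perpendicular.

Perpendicular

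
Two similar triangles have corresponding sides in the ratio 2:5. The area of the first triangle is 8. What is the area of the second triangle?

The ratio of areas of similar triangles = (side ratio)^2.
Side ratio = 2:5, so area ratio = 4:25.
Area of the second triangle / Area of the first triangle = 25/4
Area of the second triangle = 8 * 25/4 = 50

50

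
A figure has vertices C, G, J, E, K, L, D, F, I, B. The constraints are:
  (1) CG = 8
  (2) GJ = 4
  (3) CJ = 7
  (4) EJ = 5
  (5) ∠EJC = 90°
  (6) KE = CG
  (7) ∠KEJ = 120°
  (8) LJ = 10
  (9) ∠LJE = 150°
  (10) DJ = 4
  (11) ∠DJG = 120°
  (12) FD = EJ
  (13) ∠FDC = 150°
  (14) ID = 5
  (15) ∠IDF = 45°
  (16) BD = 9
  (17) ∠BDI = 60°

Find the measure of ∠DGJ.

Step 1: By the law of cosines on triangle GJD: GD² = 4² + 4² − 2·4·4·cos(120°) = 48, so GD = 4·√3.
Step 2: By the inverse law of cosines on triangle DGJ: cos(∠DGJ) = ((4·√3)² + 4² − 4²) / (2·4·√3·4) = 48/55.43 = 0.866, so ∠DGJ = 30°.

Therefore, the measure of angle ∠DGJ = 30°.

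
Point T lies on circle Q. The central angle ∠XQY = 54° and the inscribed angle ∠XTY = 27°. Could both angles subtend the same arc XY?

By the inscribed angle theorem, if both angles subtend the same arc, the inscribed angle must be half the central angle.
Half of 54° = 27°, which equals the given inscribed angle of 27°.
Therefore, yes, they correspond to the same arc.

Yes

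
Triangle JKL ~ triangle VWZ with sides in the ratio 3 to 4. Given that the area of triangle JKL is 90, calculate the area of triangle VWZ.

Area ratio = (3/4)^2 = 9/16. Area of VWZ = 90 * 16/9 = 160.

160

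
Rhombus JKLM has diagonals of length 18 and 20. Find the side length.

The diagonals of a rhombus bisect each other at right angles.
Half-diagonals: 18/2 = 9 and 20/2 = 10
side = sqrt(9^2 + 10^2)
side = sqrt(81 + 100)
side = sqrt(181)

sqrt(181)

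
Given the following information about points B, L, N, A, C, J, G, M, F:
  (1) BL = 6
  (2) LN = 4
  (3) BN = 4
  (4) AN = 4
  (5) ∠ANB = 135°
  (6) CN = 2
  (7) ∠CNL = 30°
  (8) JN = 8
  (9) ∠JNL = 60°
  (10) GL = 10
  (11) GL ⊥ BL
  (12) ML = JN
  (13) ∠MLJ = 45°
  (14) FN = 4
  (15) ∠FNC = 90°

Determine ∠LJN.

Step 1: By the law of cosines on triangle JNL: JL² = 8² + 4² − 2·8·4·cos(60°) = 48, so JL = 4·√3.
Step 2: By the inverse law of cosines on triangle LJN: cos(∠LJN) = ((4·√3)² + 8² − 4²) / (2·4·√3·8) = 96/110.85 = 0.866, so ∠LJN = 30°.

Therefore, the measure of angle ∠LJN = 30°.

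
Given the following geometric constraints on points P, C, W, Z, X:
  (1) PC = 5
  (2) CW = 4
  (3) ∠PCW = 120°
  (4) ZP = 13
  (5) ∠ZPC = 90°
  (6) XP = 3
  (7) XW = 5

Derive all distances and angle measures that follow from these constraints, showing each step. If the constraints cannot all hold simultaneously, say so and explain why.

The constraints are consistent.

Step 1: From PC = 5, CW = 4, and ∠PCW = 120°, by the law of cosines:
  PW² = PC² + CW² - 2·PC·CW·cos(120°) = 25 + 16 + 20 = 61
  PW = √61

Step 2: From CP = 5, PZ = 13, and ∠CPZ = 90°, by the law of cosines:
  CZ² = CP² + PZ² - 2·CP·PZ·cos(90°) = 25 + 169 - 0 = 194
  CZ = √194

Step 3: From PC = 5, PW = √61, CW = 4, by the inverse law of cosines:
  cos(∠CPW) = (PC² + PW² - CW²) / (2·PC·PW)
  ∠CPW = 26.33°

Step 4: From PW = √61, PX = 3, WX = 5, by the inverse law of cosines:
  cos(∠WPX) = (PW² + PX² - WX²) / (2·PW·PX)
  ∠WPX = 16.2°

Step 5: From CP = 5, CZ = √194, PZ = 13, by the inverse law of cosines:
  cos(∠PCZ) = (CP² + CZ² - PZ²) / (2·CP·CZ)
  ∠PCZ = 68.96°

Step 6: From WC = 4, WP = √61, CP = 5, by the inverse law of cosines:
  cos(∠CWP) = (WC² + WP² - CP²) / (2·WC·WP)
  ∠CWP = 33.67°

Step 7: From WP = √61, WX = 5, PX = 3, by the inverse law of cosines:
  cos(∠PWX) = (WP² + WX² - PX²) / (2·WP·WX)
  ∠PWX = 9.64°

Step 8: From ZC = √194, ZP = 13, CP = 5, by the inverse law of cosines:
  cos(∠CZP) = (ZC² + ZP² - CP²) / (2·ZC·ZP)
  ∠CZP = 21.04°

Step 9: From XP = 3, XW = 5, PW = √61, by the inverse law of cosines:
  cos(∠PXW) = (XP² + XW² - PW²) / (2·XP·XW)
  ∠PXW = 154.16°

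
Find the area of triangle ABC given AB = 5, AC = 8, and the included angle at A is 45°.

Area = (1/2) * AB * AC * sin(A)
Area = (1/2) * 5 * 8 * sin(45°)
Area = (1/2) * 5 * 8 * sqrt(2)/2
Area = 10*sqrt(2)

10*sqrt(2)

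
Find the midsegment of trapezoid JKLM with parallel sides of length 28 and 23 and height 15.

The midsegment (median) of a trapezoid connects the midpoints of the non-parallel sides.
Its length is the average of the two bases: (28 + 23) / 2 = 51/2.

51/2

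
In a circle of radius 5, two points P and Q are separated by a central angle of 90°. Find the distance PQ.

Chord = 2(5) sin(45°) = 5*sqrt(2)

5*sqrt(2)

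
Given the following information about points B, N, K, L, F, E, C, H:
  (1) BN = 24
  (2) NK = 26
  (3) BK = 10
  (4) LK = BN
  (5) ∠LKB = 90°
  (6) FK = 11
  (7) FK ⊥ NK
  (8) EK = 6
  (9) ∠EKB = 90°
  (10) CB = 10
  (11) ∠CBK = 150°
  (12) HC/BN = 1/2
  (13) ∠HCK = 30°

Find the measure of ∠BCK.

Step 1: By the law of cosines on triangle CBK: CK² = 10² + 10² − 2·10·10·cos(150°) = 373.21, so CK ≈ 19.32.
Step 2: By the inverse law of cosines on triangle BCK: cos(∠BCK) = (10² + 19.32² − 10²) / (2·10·19.32) = 373.21/386.37 = 0.9659, so ∠BCK = 15°.

Therefore, the measure of angle ∠BCK = 15°.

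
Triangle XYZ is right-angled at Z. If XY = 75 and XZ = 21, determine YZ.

Rearranging the Pythagorean theorem to solve for the unknown leg:
leg^2 = hypotenuse^2 - known_leg^2 = 5625 - 441 = 5184
leg = sqrt(5184) = 72.

72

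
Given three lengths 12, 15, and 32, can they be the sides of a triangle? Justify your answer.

No.
The triangle inequality is violated: 12 + 15 = 27 ≤ 32.
These lengths cannot form a triangle.

No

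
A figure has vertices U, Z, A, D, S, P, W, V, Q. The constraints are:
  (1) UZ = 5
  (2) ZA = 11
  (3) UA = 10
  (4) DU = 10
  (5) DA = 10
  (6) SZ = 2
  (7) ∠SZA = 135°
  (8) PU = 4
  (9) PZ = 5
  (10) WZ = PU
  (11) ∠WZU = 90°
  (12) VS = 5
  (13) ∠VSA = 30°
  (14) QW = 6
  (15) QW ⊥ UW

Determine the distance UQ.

From the given relations: WZ = PU = 4.
Step 1: By the law of cosines on triangle UZW: UW² = 5² + 4² − 2·5·4·cos(90°) = 41, so UW = √41.
Step 2: By the law of cosines on triangle UWQ: UQ² = √41² + 6² − 2·√41·6·cos(90°) = 77, so UQ = √77.

Therefore, the length of UQ = √77.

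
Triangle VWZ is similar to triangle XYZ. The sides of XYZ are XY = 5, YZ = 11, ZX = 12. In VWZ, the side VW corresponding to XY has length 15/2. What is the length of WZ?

Similar triangles have proportional sides. Setting up the proportion:
VW / XY = WZ / YZ
15/2 / 5 = WZ / 11
WZ = 11 * 15/2 / 5 = 33/2.

33/2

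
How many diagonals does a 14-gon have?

Total line segments between 14 vertices = C(14,2) = 91.
Subtract the 14 sides: 91 - 14 = 77 diagonals.

77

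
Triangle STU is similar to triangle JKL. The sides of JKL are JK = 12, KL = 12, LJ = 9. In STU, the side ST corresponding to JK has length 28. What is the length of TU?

Similar triangles have proportional sides. Setting up the proportion:
ST / JK = TU / KL
28 / 12 = TU / 12
TU = 12 * 28 / 12 = 28.

28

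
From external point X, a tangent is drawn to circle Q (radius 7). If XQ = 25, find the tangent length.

tangent = √(d² - r²) = √(25² - 7²) = √(625 - 49) = √576 = 24

24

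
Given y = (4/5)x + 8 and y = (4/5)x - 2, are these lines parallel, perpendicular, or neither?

Slope of line 1: m1 = 4/5
Slope of line 2: m2 = 4/5
Since m1 = m2 = 4/5, the lines are parallel.

Parallel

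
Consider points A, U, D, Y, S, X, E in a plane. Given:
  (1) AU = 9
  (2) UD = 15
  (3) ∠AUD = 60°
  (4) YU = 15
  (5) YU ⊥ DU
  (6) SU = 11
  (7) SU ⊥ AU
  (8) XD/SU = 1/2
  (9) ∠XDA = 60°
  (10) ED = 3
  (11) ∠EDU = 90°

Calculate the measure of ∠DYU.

Step 1: By the law of cosines on triangle YUD: YD² = 15² + 15² − 2·15·15·cos(90°) = 450, so YD = 15·√2.
Step 2: By the inverse law of cosines on triangle DYU: cos(∠DYU) = ((15·√2)² + 15² − 15²) / (2·15·√2·15) = 450/636.4 = 0.7071, so ∠DYU = 45°.

Therefore, the measure of angle ∠DYU = 45°.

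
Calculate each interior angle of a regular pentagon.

Each interior angle of a regular n-gon is (n - 2) * 180 / n.
For n = 5: (5 - 2) * 180 / 5 = 540/5 = 108 degrees.

108 degrees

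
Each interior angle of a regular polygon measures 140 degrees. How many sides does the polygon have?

Exterior angle = 180 - 140 = 40. n = 360 / 40 = 9.

9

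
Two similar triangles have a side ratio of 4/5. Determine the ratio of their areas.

Area ratio = (side ratio)^2 = (4/5)^2 = 16:25.

16:25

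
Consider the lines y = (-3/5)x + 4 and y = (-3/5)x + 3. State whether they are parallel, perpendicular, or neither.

Slope of line 1: m1 = -3/5
Slope of line 2: m2 = -3/5
Since m1 = m2 = -3/5, the lines are parallel.

Parallel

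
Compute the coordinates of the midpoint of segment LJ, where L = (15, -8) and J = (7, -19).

The midpoint is the average of the coordinates:
x: (15 + 7)/2 = 11
y: (-8 + -19)/2 = -27/2
Midpoint = (11, -27/2)

(11, -27/2)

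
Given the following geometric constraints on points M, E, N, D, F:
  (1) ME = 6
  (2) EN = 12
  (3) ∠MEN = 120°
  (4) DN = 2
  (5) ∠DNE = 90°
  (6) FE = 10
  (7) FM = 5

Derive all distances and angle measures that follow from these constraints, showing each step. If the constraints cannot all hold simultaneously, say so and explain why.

The constraints are consistent.

Step 1: From ME = 6, EN = 12, and ∠MEN = 120°, by the law of cosines:
  MN² = ME² + EN² - 2·ME·EN·cos(120°) = 36 + 144 + 72 = 252
  MN = 6·√7

Step 2: From EN = 12, ND = 2, and ∠END = 90°, by the law of cosines:
  ED² = EN² + ND² - 2·EN·ND·cos(90°) = 144 + 4 - 0 = 148
  ED = 2·√37

Step 3: From ME = 6, MF = 5, EF = 10, by the inverse law of cosines:
  cos(∠EMF) = (ME² + MF² - EF²) / (2·ME·MF)
  ∠EMF = 130.54°

Step 4: From EF = 10, EM = 6, FM = 5, by the inverse law of cosines:
  cos(∠FEM) = (EF² + EM² - FM²) / (2·EF·EM)
  ∠FEM = 22.33°

Step 5: From FE = 10, FM = 5, EM = 6, by the inverse law of cosines:
  cos(∠EFM) = (FE² + FM² - EM²) / (2·FE·FM)
  ∠EFM = 27.13°

Step 6: From ME = 6, MN = 6·√7, EN = 12, by the inverse law of cosines:
  cos(∠EMN) = (ME² + MN² - EN²) / (2·ME·MN)
  ∠EMN = 40.89°

Step 7: From ED = 2·√37, EN = 12, DN = 2, by the inverse law of cosines:
  cos(∠DEN) = (ED² + EN² - DN²) / (2·ED·EN)
  ∠DEN = 9.46°

Step 8: From NE = 12, NM = 6·√7, EM = 6, by the inverse law of cosines:
  cos(∠ENM) = (NE² + NM² - EM²) / (2·NE·NM)
  ∠ENM = 19.11°

Step 9: From DE = 2·√37, DN = 2, EN = 12, by the inverse law of cosines:
  cos(∠EDN) = (DE² + DN² - EN²) / (2·DE·DN)
  ∠EDN = 80.54°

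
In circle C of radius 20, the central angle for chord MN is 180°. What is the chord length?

Chord length = 2r sin(θ/2)
= 2 × 20 × sin(180°/2)
= 2 × 20 × sin(90°)
= 40

40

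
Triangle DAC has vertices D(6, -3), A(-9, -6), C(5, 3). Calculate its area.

Shoelace: Area = (1/2)|6(-6-3) + -9(3--3) + 5(-3--6)| = (1/2)(93) = 93/2

93/2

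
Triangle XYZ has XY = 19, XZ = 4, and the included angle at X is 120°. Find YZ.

By the law of cosines: YZ^2 = XY^2 + XZ^2 - 2*XY*XZ*cos(X)
YZ^2 = 19^2 + 4^2 - 2*19*4*cos(120°)
YZ^2 = 361 + 16 - 152*(-1/2)
YZ^2 = 453
YZ = sqrt(453)

sqrt(453)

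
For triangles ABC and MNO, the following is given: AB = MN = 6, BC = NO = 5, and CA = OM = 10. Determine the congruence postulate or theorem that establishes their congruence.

The given information matches SSS: All three pairs of corresponding sides are equal (Side-Side-Side).

SSS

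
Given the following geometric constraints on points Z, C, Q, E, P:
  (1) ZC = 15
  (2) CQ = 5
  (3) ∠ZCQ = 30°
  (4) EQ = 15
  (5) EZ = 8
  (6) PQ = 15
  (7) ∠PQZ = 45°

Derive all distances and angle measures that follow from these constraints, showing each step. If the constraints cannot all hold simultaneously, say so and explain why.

The constraints are consistent.

Step 1: From ZC = 15, CQ = 5, and ∠ZCQ = 30°, by the law of cosines:
  ZQ² = ZC² + CQ² - 2·ZC·CQ·cos(30°) = 225 + 25 - 129.9 = 120.1
  ZQ ≈ 10.96

Step 2: From ZQ = 10.96, QP = 15, and ∠ZQP = 45°, by the law of cosines:
  ZP² = ZQ² + QP² - 2·ZQ·QP·cos(45°) = 120.1 + 225 - 232.5 = 112.6
  ZP ≈ 10.61

Step 3: From ZC = 15, ZQ = 10.96, CQ = 5, by the inverse law of cosines:
  cos(∠CZQ) = (ZC² + ZQ² - CQ²) / (2·ZC·ZQ)
  ∠CZQ = 13.19°

Step 4: From ZE = 8, ZQ = 10.96, EQ = 15, by the inverse law of cosines:
  cos(∠EZQ) = (ZE² + ZQ² - EQ²) / (2·ZE·ZQ)
  ∠EZQ = 103.49°

Step 5: From QC = 5, QZ = 10.96, CZ = 15, by the inverse law of cosines:
  cos(∠CQZ) = (QC² + QZ² - CZ²) / (2·QC·QZ)
  ∠CQZ = 136.81°

Step 6: From QE = 15, QZ = 10.96, EZ = 8, by the inverse law of cosines:
  cos(∠EQZ) = (QE² + QZ² - EZ²) / (2·QE·QZ)
  ∠EQZ = 31.24°

Step 7: From EQ = 15, EZ = 8, QZ = 10.96, by the inverse law of cosines:
  cos(∠QEZ) = (EQ² + EZ² - QZ²) / (2·EQ·EZ)
  ∠QEZ = 45.27°

Step 8: From ZP = 10.61, ZQ = 10.96, PQ = 15, by the inverse law of cosines:
  cos(∠PZQ) = (ZP² + ZQ² - PQ²) / (2·ZP·ZQ)
  ∠PZQ = 88.1°

Step 9: From PQ = 15, PZ = 10.61, QZ = 10.96, by the inverse law of cosines:
  cos(∠QPZ) = (PQ² + PZ² - QZ²) / (2·PQ·PZ)
  ∠QPZ = 46.9°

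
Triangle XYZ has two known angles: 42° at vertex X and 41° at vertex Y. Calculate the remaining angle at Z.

By the triangle angle sum property, the three interior angles of any triangle add up to 180°.
We know angle X = 42° and angle Y = 41°, so their sum is 83°.
Therefore angle Z = 180° - 83° = 97°.

97 degrees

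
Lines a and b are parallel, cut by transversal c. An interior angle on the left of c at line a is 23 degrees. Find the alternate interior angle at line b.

Alternate interior angles lie on opposite sides of the transversal, between the parallel lines.
By the alternate interior angle theorem, they are equal: 23 degrees.

23 degrees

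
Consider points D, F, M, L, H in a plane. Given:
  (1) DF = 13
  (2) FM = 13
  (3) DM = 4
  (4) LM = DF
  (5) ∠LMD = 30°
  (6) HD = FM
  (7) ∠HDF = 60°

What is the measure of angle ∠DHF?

From the given relations: HD = FM = 13.
Step 1: By the law of cosines on triangle HDF: HF² = 13² + 13² − 2·13·13·cos(60°) = 169, so HF = 13.
Step 2: By the inverse law of cosines on triangle DHF: cos(∠DHF) = (13² + 13² − 13²) / (2·13·13) = 169/338 = 0.5, so ∠DHF = 60°.

Therefore, the measure of angle ∠DHF = 60°.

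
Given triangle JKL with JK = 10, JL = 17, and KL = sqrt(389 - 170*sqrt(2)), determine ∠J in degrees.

cos(J) = (10² + 17² - (sqrt(389 - 170*sqrt(2)))²) / (2 × 10 × 17) = sqrt(2)/2, so J = arccos(sqrt(2)/2) = 45°.

45°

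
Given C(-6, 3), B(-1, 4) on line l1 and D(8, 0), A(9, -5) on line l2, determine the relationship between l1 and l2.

Slope of line 1: m1 = (4 - 3)/(-1 - -6) = 1/5 = 1/5
Slope of line 2: m2 = (-5 - 0)/(9 - 8) = -5/1 = -5
m1 * m2 = -1, so perpendicular.

Perpendicular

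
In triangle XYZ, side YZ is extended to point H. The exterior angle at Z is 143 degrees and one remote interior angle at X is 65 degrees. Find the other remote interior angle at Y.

By the exterior angle theorem: exterior angle = sum of remote interior angles.
143 = 65 + angle Y
angle Y = 143 - 65 = 78 degrees

78 degrees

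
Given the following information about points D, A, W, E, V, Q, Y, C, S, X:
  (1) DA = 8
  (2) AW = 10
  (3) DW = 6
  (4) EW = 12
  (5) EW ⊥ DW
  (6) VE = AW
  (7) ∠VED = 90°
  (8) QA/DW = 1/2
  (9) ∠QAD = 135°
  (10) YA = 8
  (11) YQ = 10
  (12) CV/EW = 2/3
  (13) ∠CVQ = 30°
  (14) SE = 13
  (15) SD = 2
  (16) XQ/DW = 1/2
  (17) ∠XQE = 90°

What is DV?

From the given relations: VE = AW = 10.
Step 1: By the law of cosines on triangle EWD: ED² = 12² + 6² − 2·12·6·cos(90°) = 180, so ED = 6·√5.
Step 2: By the law of cosines on triangle DEV: DV² = (6·√5)² + 10² − 2·6·√5·10·cos(90°) = 280, so DV = 2·√70.

Therefore, the length of DV = 2·√70.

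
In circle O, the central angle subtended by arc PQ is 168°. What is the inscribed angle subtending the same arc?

Inscribed angle = 168° / 2 = 84° (inscribed angle theorem).

84°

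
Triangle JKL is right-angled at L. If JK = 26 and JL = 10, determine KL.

Rearranging the Pythagorean theorem to solve for the unknown leg:
leg^2 = hypotenuse^2 - known_leg^2 = 676 - 100 = 576
leg = sqrt(576) = 24.

24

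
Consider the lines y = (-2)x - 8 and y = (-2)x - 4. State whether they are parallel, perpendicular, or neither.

Slope of line 1: m1 = -2
Slope of line 2: m2 = -2
Two lines are parallel if and only if they have equal slopes (or both are vertical).
Here m1 = m2 = -2, confirming the lines are parallel.

Parallel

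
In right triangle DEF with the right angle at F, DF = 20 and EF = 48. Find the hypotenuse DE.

By the Pythagorean theorem: DE^2 = DF^2 + EF^2
DE^2 = 20^2 + 48^2 = 400 + 2304 = 2704
DE = sqrt(2704) = 52

52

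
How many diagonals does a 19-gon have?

Total line segments between 19 vertices = C(19,2) = 171.
Subtract the 19 sides: 171 - 19 = 152 diagonals.

152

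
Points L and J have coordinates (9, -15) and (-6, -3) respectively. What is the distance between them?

d = sqrt((-6 - 9)^2 + (-3 - -15)^2)
d = sqrt(-15^2 + 12^2)
d = sqrt(225 + 144)
d = sqrt(369) = 3*sqrt(41)

3*sqrt(41)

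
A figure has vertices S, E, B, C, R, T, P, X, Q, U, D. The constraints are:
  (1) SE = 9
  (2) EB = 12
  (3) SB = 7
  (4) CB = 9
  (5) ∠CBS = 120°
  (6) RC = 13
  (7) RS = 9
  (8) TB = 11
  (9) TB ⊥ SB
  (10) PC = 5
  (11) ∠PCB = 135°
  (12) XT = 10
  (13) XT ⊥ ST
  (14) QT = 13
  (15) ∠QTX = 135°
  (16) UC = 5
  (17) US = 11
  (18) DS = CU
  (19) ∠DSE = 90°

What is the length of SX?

Step 1: By the law of cosines on triangle SBT: ST² = 7² + 11² − 2·7·11·cos(90°) = 170, so ST = √170.
Step 2: By the law of cosines on triangle STX: SX² = √170² + 10² − 2·√170·10·cos(90°) = 270, so SX = 3·√30.

Therefore, the length of SX = 3·√30.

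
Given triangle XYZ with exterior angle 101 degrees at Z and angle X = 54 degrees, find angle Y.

By the exterior angle theorem: exterior angle = sum of remote interior angles.
101 = 54 + angle Y
angle Y = 101 - 54 = 47 degrees

47 degrees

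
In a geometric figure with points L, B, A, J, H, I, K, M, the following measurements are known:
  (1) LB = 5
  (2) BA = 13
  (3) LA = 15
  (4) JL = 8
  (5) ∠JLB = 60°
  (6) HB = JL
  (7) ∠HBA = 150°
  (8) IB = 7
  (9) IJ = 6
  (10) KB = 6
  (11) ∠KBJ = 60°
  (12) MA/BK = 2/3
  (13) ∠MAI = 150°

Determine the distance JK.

Step 1: By the law of cosines on triangle BLJ: BJ² = 5² + 8² − 2·5·8·cos(60°) = 49, so BJ = 7.
Step 2: By the law of cosines on triangle JBK: JK² = 7² + 6² − 2·7·6·cos(60°) = 43, so JK = √43.

Therefore, the length of JK = √43.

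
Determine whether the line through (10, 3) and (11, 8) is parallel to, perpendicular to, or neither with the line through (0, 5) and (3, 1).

Slope of line 1: m1 = (8 - 3)/(11 - 10) = 5/1 = 5
Slope of line 2: m2 = (1 - 5)/(3 - 0) = -4/3 = -4/3
m1 != m2 (5 != -4/3), so not parallel.
m1 * m2 = (5) * (-4/3) = -20/3 != -1, so not perpendicular.
The lines are neither parallel nor perpendicular.

Neither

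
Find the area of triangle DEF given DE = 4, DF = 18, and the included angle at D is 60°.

Area = (1/2) * DE * DF * sin(D)
Area = (1/2) * 4 * 18 * sin(60°)
Area = (1/2) * 4 * 18 * sqrt(3)/2
Area = 18*sqrt(3)

18*sqrt(3)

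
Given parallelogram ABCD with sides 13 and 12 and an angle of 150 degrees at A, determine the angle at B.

Opposite sides of a parallelogram are parallel, so consecutive angles form co-interior angles on a transversal.
Co-interior angles sum to 180°, giving angle B = 180 - 150 = 30 degrees.

30 degrees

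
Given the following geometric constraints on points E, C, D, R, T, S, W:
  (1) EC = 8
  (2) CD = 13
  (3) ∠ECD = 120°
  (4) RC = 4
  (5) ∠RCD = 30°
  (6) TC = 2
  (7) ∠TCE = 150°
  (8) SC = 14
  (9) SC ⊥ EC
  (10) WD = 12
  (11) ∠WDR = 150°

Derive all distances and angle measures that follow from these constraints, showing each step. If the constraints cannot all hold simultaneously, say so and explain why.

The constraints are consistent.

Step 1: From EC = 8, CD = 13, and ∠ECD = 120°, by the law of cosines:
  ED² = EC² + CD² - 2·EC·CD·cos(120°) = 64 + 169 + 104 = 337
  ED ≈ 18.36

Step 2: From EC = 8, CT = 2, and ∠ECT = 150°, by the law of cosines:
  ET² = EC² + CT² - 2·EC·CT·cos(150°) = 64 + 4 + 27.71 = 95.71
  ET ≈ 9.78

Step 3: From EC = 8, CS = 14, and ∠ECS = 90°, by the law of cosines:
  ES² = EC² + CS² - 2·EC·CS·cos(90°) = 64 + 196 - 0 = 260
  ES = 2·√65

Step 4: From DC = 13, CR = 4, and ∠DCR = 30°, by the law of cosines:
  DR² = DC² + CR² - 2·DC·CR·cos(30°) = 169 + 16 - 90.07 = 94.93
  DR ≈ 9.74

Step 5: From RD = 9.74, DW = 12, and ∠RDW = 150°, by the law of cosines:
  RW² = RD² + DW² - 2·RD·DW·cos(150°) = 94.93 + 144 + 202.5 = 441.4
  RW ≈ 21.01

Step 6: From EC = 8, ED = 18.36, CD = 13, by the inverse law of cosines:
  cos(∠CED) = (EC² + ED² - CD²) / (2·EC·ED)
  ∠CED = 37.83°

Step 7: From EC = 8, ES = 2·√65, CS = 14, by the inverse law of cosines:
  cos(∠CES) = (EC² + ES² - CS²) / (2·EC·ES)
  ∠CES = 60.26°

Step 8: From EC = 8, ET = 9.78, CT = 2, by the inverse law of cosines:
  cos(∠CET) = (EC² + ET² - CT²) / (2·EC·ET)
  ∠CET = 5.87°

Step 9: From DC = 13, DE = 18.36, CE = 8, by the inverse law of cosines:
  cos(∠CDE) = (DC² + DE² - CE²) / (2·DC·DE)
  ∠CDE = 22.17°

Step 10: From DC = 13, DR = 9.74, CR = 4, by the inverse law of cosines:
  cos(∠CDR) = (DC² + DR² - CR²) / (2·DC·DR)
  ∠CDR = 11.85°

Step 11: From RC = 4, RD = 9.74, CD = 13, by the inverse law of cosines:
  cos(∠CRD) = (RC² + RD² - CD²) / (2·RC·RD)
  ∠CRD = 138.15°

Step 12: From TC = 2, TE = 9.78, CE = 8, by the inverse law of cosines:
  cos(∠CTE) = (TC² + TE² - CE²) / (2·TC·TE)
  ∠CTE = 24.13°

Step 13: From SC = 14, SE = 2·√65, CE = 8, by the inverse law of cosines:
  cos(∠CSE) = (SC² + SE² - CE²) / (2·SC·SE)
  ∠CSE = 29.74°

Step 14: From RD = 9.74, RW = 21.01, DW = 12, by the inverse law of cosines:
  cos(∠DRW) = (RD² + RW² - DW²) / (2·RD·RW)
  ∠DRW = 16.59°

Step 15: From WD = 12, WR = 21.01, DR = 9.74, by the inverse law of cosines:
  cos(∠DWR) = (WD² + WR² - DR²) / (2·WD·WR)
  ∠DWR = 13.41°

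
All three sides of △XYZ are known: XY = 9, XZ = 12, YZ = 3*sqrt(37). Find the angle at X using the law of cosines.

cos(X) = (9² + 12² - (3*sqrt(37))²) / (2 × 9 × 12) = -1/2, so X = arccos(-1/2) = 120°.

120°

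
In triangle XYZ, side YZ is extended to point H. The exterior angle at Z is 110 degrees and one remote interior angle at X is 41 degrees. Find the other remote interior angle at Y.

angle Y = 110 - 41 = 69 degrees (exterior angle theorem).

69 degrees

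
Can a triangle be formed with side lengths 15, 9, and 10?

For three segments to close into a triangle, no single side can be as long as the other two combined.
The longest side is 15, and 9 + 10 = 19 > 15.
A triangle can be formed.

Yes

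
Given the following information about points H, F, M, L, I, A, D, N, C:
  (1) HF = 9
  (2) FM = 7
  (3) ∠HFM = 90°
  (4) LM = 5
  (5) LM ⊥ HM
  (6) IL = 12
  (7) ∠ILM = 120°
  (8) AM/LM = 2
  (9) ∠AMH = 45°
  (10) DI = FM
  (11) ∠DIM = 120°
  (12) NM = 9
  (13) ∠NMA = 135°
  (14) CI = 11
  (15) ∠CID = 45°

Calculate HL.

Step 1: By the law of cosines on triangle HFM: HM² = 9² + 7² − 2·9·7·cos(90°) = 130, so HM = √130.
Step 2: By the law of cosines on triangle HML: HL² = √130² + 5² − 2·√130·5·cos(90°) = 155, so HL = √155.

Therefore, the length of HL = √155.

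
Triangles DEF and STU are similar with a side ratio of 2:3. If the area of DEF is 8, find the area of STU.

Area ratio = (2/3)^2 = 4/9. Area of STU = 8 * 9/4 = 18.

18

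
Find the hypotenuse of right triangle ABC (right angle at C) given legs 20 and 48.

AB = sqrt(20^2 + 48^2) = sqrt(2704) = 52

52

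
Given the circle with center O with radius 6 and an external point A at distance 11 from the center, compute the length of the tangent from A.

Let T be the point of tangency. Then OT ⊥ AT (radius ⊥ tangent).
In right triangle OTA: OA² = OT² + AT²
11² = 6² + AT²
AT² = 85, AT = sqrt(85)

sqrt(85)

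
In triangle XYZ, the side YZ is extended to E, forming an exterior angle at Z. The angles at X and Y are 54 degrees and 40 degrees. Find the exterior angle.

Exterior angle = 54 + 40 = 94 degrees (exterior angle theorem).

94 degrees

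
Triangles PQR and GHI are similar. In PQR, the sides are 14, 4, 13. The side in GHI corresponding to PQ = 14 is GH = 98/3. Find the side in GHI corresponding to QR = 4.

Similar triangles have proportional sides. Setting up the proportion:
GH / PQ = HI / QR
98/3 / 14 = HI / 4
HI = 4 * 98/3 / 14 = 28/3.

28/3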